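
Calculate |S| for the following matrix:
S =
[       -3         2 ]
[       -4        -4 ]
det(S) = 20

For a 2×2 matrix [[a, b], [c, d]], det = a*d - b*c.
det(S) = (-3)*(-4) - (2)*(-4) = 12 + 8 = 20.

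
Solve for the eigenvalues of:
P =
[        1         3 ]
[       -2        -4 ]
λ = -2, -1

Solve det(P - λI) = 0. For a 2×2 matrix the characteristic equation is λ² - (trace)λ + det = 0.
trace(P) = a + d = 1 - 4 = -3.
det(P) = a*d - b*c = (1)*(-4) - (3)*(-2) = -4 + 6 = 2.
Characteristic equation: λ² - (-3)λ + (2) = 0.
Discriminant = (-3)² - 4*(2) = 9 - 8 = 1.
λ = (-3 ± √1) / 2 = (-3 ± 1) / 2 = -2, -1.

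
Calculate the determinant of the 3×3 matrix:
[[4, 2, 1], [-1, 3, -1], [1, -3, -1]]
-28

Expansion along first row:
det = 4·det([[3,-1],[-3,-1]]) - 2·det([[-1,-1],[1,-1]]) + 1·det([[-1,3],[1,-3]])
    = 4·(3·-1 - -1·-3) - 2·(-1·-1 - -1·1) + 1·(-1·-3 - 3·1)
    = 4·-6 - 2·2 + 1·0
    = -24 + -4 + 0 = -28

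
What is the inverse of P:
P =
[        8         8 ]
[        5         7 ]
det(P) = 16
P⁻¹ =
[     7/16      -1/2 ]
[    -5/16       1/2 ]

For a 2×2 matrix P = [[a, b], [c, d]] with det(P) ≠ 0, P⁻¹ = (1/det(P)) * [[d, -b], [-c, a]].
det(P) = (8)*(7) - (8)*(5) = 56 - 40 = 16.
P⁻¹ = (1/16) * [[7, -8], [-5, 8]].
Dividing each entry by 16 and reducing:
P⁻¹ =
[     7/16      -1/2 ]
[    -5/16       1/2 ]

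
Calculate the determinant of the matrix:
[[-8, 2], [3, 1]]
-14

For a 2×2 matrix [[a, b], [c, d]], det = ad - bc
det = (-8)(1) - (2)(3) = -8 - 6 = -14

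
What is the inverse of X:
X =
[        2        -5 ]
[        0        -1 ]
det(X) = -2
X⁻¹ =
[      1/2      -5/2 ]
[        0        -1 ]

For a 2×2 matrix X = [[a, b], [c, d]] with det(X) ≠ 0, X⁻¹ = (1/det(X)) * [[d, -b], [-c, a]].
det(X) = (2)*(-1) - (-5)*(0) = -2 - 0 = -2.
X⁻¹ = (1/-2) * [[-1, 5], [0, 2]].
Dividing each entry by -2 and reducing:
X⁻¹ =
[      1/2      -5/2 ]
[        0        -1 ]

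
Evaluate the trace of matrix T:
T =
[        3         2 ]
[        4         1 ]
tr(T) = 3 + 1 = 4

The trace of a square matrix is the sum of its diagonal entries.
Diagonal entries of T: T[0][0] = 3, T[1][1] = 1.
tr(T) = 3 + 1 = 4.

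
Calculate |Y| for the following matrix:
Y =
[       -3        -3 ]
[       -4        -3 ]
det(Y) = -3

For a 2×2 matrix [[a, b], [c, d]], det = a*d - b*c.
det(Y) = (-3)*(-3) - (-3)*(-4) = 9 - 12 = -3.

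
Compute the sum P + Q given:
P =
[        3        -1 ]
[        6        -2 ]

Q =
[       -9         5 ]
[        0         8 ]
P + Q =
[       -6         4 ]
[        6         6 ]

Matrix addition is elementwise: (P+Q)[i][j] = P[i][j] + Q[i][j].
  (P+Q)[0][0] = (3) + (-9) = -6
  (P+Q)[0][1] = (-1) + (5) = 4
  (P+Q)[1][0] = (6) + (0) = 6
  (P+Q)[1][1] = (-2) + (8) = 6
P + Q =
[       -6         4 ]
[        6         6 ]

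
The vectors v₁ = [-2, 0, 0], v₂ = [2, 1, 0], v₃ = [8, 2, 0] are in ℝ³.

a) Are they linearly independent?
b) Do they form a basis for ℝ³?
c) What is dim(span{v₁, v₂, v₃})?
Not independent, not a basis, dim(span) = 2

Check whether v₃ can be written as a linear combination of v₁ and v₂.
v₃ = (-2)·v₁ + (2)·v₂ = [8, 2, 0], so the three vectors are linearly dependent.
Thus they do not form a basis for ℝ³, and dim(span{v₁, v₂, v₃}) = 2 (spanned by v₁ and v₂).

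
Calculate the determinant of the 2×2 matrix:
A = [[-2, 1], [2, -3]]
4

For A = [[a, b], [c, d]], det(A) = a*d - b*c.
det(A) = (-2)*(-3) - (1)*(2) = 6 - 2 = 4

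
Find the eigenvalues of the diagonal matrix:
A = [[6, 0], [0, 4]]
λ₁ = 6, λ₂ = 4

The characteristic polynomial of A is det(A - λI) = (6 - λ)(4 - λ) = 0.
The roots are λ = 6 and λ = 4, so the eigenvalues are the diagonal entries.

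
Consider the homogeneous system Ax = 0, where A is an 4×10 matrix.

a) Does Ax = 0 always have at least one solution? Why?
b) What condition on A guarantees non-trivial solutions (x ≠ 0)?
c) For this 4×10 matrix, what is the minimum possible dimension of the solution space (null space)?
a) Yes, x = 0 is always a solution. b) When A has linearly dependent columns (rank < n). c) Minimum nullity = 6.

a) x = 0 satisfies A·0 = 0, so the zero vector is always a solution.
b) Non-trivial solutions exist iff the columns of A are linearly dependent, equivalently rank(A) < n (the number of columns).
c) By rank-nullity, rank(A) + nullity(A) = n = 10. Since A has only 4 rows, rank(A) ≤ 4, so nullity(A) ≥ 10 - 4 = 6.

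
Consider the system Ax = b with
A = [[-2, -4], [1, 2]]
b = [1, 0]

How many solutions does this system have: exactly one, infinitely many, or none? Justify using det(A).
No solution

det(A) = (-2)*(2) - (-4)*(1) = 0, so A is singular.
The column space of A is span(column 1) = span([-2, 1]).
b = [1, 0] is not a scalar multiple of column 1, so b ∉ column space and the system is inconsistent — no solution.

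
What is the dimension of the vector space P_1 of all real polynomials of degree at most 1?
Dimension = 2

A polynomial of degree at most 1 can be written as a₀ + a₁x, with 2 free coefficients a₀, a₁.
The set {1, x} is a basis: it spans P_1 (every such polynomial is a linear combination of these) and is linearly independent (a polynomial is zero iff all its coefficients are zero).
Therefore dim(P_1) = 1 + 1 = 2.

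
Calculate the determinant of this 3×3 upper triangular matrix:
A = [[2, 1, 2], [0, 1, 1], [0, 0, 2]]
4

The determinant of a triangular matrix is the product of its diagonal entries (the off-diagonal entries above the diagonal do not affect it).
det(A) = (2) * (1) * (2) = 4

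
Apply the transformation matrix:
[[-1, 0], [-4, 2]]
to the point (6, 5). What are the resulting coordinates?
(-6, -14)

Matrix multiplication:
[[-1, 0], [-4, 2]] × [6, 5]ᵀ
= [-1×6 + 0×5, -4×6 + 2×5]ᵀ
= [-6.0000, -14.0000]ᵀ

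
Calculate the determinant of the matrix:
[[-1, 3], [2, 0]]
-6

For a 2×2 matrix [[a, b], [c, d]], det = ad - bc
det = (-1)(0) - (3)(2) = 0 - 6 = -6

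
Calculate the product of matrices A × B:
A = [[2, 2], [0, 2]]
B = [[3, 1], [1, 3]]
[[8, 8], [2, 6]]

Matrix multiplication:
C[0][0] = 2×3 + 2×1 = 8
C[0][1] = 2×1 + 2×3 = 8
C[1][0] = 0×3 + 2×1 = 2
C[1][1] = 0×1 + 2×3 = 6
Result: [[8, 8], [2, 6]]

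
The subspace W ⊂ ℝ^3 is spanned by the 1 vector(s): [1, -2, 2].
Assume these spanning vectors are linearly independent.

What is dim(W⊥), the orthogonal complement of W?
dim(W⊥) = 2

For any subspace W of ℝ^n, dim(W) + dim(W⊥) = n (the whole-space dimension).
Here the given 1 vectors are linearly independent, so dim(W) = 1.
Thus dim(W⊥) = n - dim(W) = 3 - 1 = 2.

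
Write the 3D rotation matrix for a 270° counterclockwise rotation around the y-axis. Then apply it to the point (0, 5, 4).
R = [[0, 0, -1], [0, 1, 0], [1, 0, 0]]; R·(0, 5, 4) = (-4, 5, 0)

Rotation matrix for 270° around y-axis:
cos(270°) = 0, sin(270°) = -1
R = [[0, 0, -1], [0, 1, 0], [1, 0, 0]]
Apply to (0, 5, 4): R·[0, 5, 4]ᵀ = (-4, 5, 0)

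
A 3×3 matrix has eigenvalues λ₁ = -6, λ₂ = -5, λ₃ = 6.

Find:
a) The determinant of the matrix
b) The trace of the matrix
det = 180, trace = -5

Two standard eigenvalue identities:
- det(A) equals the product of the eigenvalues (counted with multiplicity).
- trace(A) equals the sum of the eigenvalues.
det(A) = (-6)*(-5)*(6) = 180.
trace(A) = -6 - 5 + 6 = -5.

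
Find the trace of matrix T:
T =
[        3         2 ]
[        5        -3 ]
tr(T) = 3 - 3 = 0

The trace of a square matrix is the sum of its diagonal entries.
Diagonal entries of T: T[0][0] = 3, T[1][1] = -3.
tr(T) = 3 - 3 = 0.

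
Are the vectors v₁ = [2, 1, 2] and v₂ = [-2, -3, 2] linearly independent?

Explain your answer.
Yes, linearly independent

Two vectors are linearly dependent iff one is a scalar multiple of the other.
No single scalar k satisfies v₂ = k·v₁ (the ratios of corresponding entries disagree), so v₁ and v₂ are linearly independent.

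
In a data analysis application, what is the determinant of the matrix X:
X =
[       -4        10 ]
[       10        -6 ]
det(X) = -76

For a 2×2 matrix [[a, b], [c, d]], det = a*d - b*c.
det(X) = (-4)*(-6) - (10)*(10) = 24 - 100 = -76.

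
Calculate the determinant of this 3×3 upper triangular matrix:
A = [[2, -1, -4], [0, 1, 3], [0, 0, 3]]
6

The determinant of a triangular matrix is the product of its diagonal entries (the off-diagonal entries above the diagonal do not affect it).
det(A) = (2) * (1) * (3) = 6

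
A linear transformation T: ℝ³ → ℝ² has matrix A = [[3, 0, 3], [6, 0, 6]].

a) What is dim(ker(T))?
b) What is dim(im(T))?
dim(ker) = 2, dim(im) = 1

Observe that row 2 = 2 × row 1 (so the rows are linearly dependent).
Thus rank(A) = 1 (only one linearly independent row).
dim(im(T)) = rank(A) = 1.
By the rank-nullity theorem applied to T: ℝ³ → ℝ², rank(A) + nullity(A) = 3 (the domain dimension), so dim(ker(T)) = 3 - 1 = 2.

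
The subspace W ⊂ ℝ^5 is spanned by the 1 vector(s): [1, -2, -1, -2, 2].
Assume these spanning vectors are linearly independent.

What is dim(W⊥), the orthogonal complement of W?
dim(W⊥) = 4

For any subspace W of ℝ^n, dim(W) + dim(W⊥) = n (the whole-space dimension).
Here the given 1 vectors are linearly independent, so dim(W) = 1.
Thus dim(W⊥) = n - dim(W) = 5 - 1 = 4.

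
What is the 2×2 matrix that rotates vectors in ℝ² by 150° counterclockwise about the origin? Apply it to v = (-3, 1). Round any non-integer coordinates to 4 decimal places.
R = [[-√3/2, -1/2], [1/2, -√3/2]]; R·v = (2.0981, -2.3660)

A counterclockwise rotation by angle θ in ℝ² has matrix R(θ) = [[cos θ, -sin θ], [sin θ, cos θ]].
For θ = 150°: cos θ = -√3/2, sin θ = 1/2.
R(150°) = [[-√3/2, -1/2], [1/2, -√3/2]].
R·v = [-√3/2·-3 + (-1/2)·1, 1/2·-3 + -√3/2·1] = (2.0981, -2.3660).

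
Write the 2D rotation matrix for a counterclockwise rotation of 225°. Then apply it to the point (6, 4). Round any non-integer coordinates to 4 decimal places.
R = [[-√2/2, √2/2], [-√2/2, -√2/2]]; R·(6, 4) = (-1.4142, -7.0711)

Rotation matrix formula: R(θ) = [[cos θ, -sin θ], [sin θ, cos θ]]
For θ = 225°:
cos(225°) = -√2/2
sin(225°) = -√2/2
R = [[-√2/2, √2/2], [-√2/2, -√2/2]]
Apply to (6, 4): [-√2/2·6 + (√2/2)·4, -√2/2·6 + -√2/2·4] = (-1.4142, -7.0711)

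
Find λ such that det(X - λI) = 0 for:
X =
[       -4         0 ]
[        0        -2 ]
λ = -4, -2

Solve det(X - λI) = 0. For a 2×2 matrix the characteristic equation is λ² - (trace)λ + det = 0.
trace(X) = a + d = -4 - 2 = -6.
det(X) = a*d - b*c = (-4)*(-2) - (0)*(0) = 8 - 0 = 8.
Characteristic equation: λ² - (-6)λ + (8) = 0.
Discriminant = (-6)² - 4*(8) = 36 - 32 = 4.
λ = (-6 ± √4) / 2 = (-6 ± 2) / 2 = -4, -2.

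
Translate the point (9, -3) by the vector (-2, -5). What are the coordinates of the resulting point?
(7, -8)

Translation by (-2, -5):
x' = 9 + -2 = 7
y' = -3 + -5 = -8
Homogeneous matrix: [[1, 0, -2], [0, 1, -5], [0, 0, 1]]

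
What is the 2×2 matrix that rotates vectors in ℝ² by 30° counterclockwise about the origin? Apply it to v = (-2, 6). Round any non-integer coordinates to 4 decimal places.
R = [[√3/2, -1/2], [1/2, √3/2]]; R·v = (-4.7321, 4.1962)

A counterclockwise rotation by angle θ in ℝ² has matrix R(θ) = [[cos θ, -sin θ], [sin θ, cos θ]].
For θ = 30°: cos θ = √3/2, sin θ = 1/2.
R(30°) = [[√3/2, -1/2], [1/2, √3/2]].
R·v = [√3/2·-2 + (-1/2)·6, 1/2·-2 + √3/2·6] = (-4.7321, 4.1962).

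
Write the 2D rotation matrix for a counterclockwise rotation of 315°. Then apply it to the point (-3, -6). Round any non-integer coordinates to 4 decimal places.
R = [[√2/2, √2/2], [-√2/2, √2/2]]; R·(-3, -6) = (-6.3640, -2.1213)

Rotation matrix formula: R(θ) = [[cos θ, -sin θ], [sin θ, cos θ]]
For θ = 315°:
cos(315°) = √2/2
sin(315°) = -√2/2
R = [[√2/2, √2/2], [-√2/2, √2/2]]
Apply to (-3, -6): [√2/2·-3 + (√2/2)·-6, -√2/2·-3 + √2/2·-6] = (-6.3640, -2.1213)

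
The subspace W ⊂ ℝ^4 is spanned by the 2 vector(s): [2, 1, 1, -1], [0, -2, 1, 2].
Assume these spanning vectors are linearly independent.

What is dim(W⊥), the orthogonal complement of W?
dim(W⊥) = 2

For any subspace W of ℝ^n, dim(W) + dim(W⊥) = n (the whole-space dimension).
Here the given 2 vectors are linearly independent, so dim(W) = 2.
Thus dim(W⊥) = n - dim(W) = 4 - 2 = 2.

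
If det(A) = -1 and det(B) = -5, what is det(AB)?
5

Use the multiplicative property of determinants: det(AB) = det(A)*det(B).
det(AB) = (-1)*(-5) = 5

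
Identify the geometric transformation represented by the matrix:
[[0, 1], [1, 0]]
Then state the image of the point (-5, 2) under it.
reflection across the line y = x; image of (-5, 2) is (2, -5)

This is a symmetric orthogonal matrix with determinant -1, which characterizes a reflection in ℝ².
The matrix [[0, 1], [1, 0]] represents: reflection across the line y = x.
Applying it to (-5, 2): [0·-5 + 1·2, 1·-5 + 0·2] = (2, -5).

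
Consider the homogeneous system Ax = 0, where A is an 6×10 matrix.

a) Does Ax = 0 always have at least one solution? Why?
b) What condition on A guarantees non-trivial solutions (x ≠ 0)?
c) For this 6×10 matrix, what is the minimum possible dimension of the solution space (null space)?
a) Yes, x = 0 is always a solution. b) When A has linearly dependent columns (rank < n). c) Minimum nullity = 4.

a) x = 0 satisfies A·0 = 0, so the zero vector is always a solution.
b) Non-trivial solutions exist iff the columns of A are linearly dependent, equivalently rank(A) < n (the number of columns).
c) By rank-nullity, rank(A) + nullity(A) = n = 10. Since A has only 6 rows, rank(A) ≤ 6, so nullity(A) ≥ 10 - 6 = 4.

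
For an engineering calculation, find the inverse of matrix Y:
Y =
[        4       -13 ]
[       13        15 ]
det(Y) = 229
Y⁻¹ =
[   15/229    13/229 ]
[  -13/229     4/229 ]

For a 2×2 matrix Y = [[a, b], [c, d]] with det(Y) ≠ 0, Y⁻¹ = (1/det(Y)) * [[d, -b], [-c, a]].
det(Y) = (4)*(15) - (-13)*(13) = 60 + 169 = 229.
Y⁻¹ = (1/229) * [[15, 13], [-13, 4]].
Dividing each entry by 229 and reducing:
Y⁻¹ =
[   15/229    13/229 ]
[  -13/229     4/229 ]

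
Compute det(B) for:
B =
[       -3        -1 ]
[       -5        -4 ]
det(B) = 7

For a 2×2 matrix [[a, b], [c, d]], det = a*d - b*c.
det(B) = (-3)*(-4) - (-1)*(-5) = 12 - 5 = 7.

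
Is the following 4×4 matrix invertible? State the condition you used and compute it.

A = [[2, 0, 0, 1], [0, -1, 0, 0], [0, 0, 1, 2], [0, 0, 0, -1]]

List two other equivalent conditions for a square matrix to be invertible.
Yes, invertible; det(A) = 2 ≠ 0. Equivalent conditions: rank(A) = 4; Ax = 0 has only the trivial solution; 0 is not an eigenvalue; the columns of A are linearly independent.

To check invertibility, compute det(A).
The given matrix is triangular, so det(A) equals the product of its diagonal entries = 2 ≠ 0.
Since det(A) ≠ 0, A is invertible.
Equivalent conditions for a square matrix A to be invertible:
- rank(A) = 4 (full rank).
- The homogeneous system Ax = 0 has only the trivial solution x = 0.
- 0 is not an eigenvalue of A.
- The columns (equivalently rows) of A are linearly independent.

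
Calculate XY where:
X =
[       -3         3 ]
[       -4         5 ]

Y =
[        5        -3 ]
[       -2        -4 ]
XY =
[      -21        -3 ]
[      -30        -8 ]

Matrix multiplication: (XY)[i][j] = sum over k of X[i][k] * Y[k][j].
  (XY)[0][0] = (-3)*(5) + (3)*(-2) = -21
  (XY)[0][1] = (-3)*(-3) + (3)*(-4) = -3
  (XY)[1][0] = (-4)*(5) + (5)*(-2) = -30
  (XY)[1][1] = (-4)*(-3) + (5)*(-4) = -8
XY =
[      -21        -3 ]
[      -30        -8 ]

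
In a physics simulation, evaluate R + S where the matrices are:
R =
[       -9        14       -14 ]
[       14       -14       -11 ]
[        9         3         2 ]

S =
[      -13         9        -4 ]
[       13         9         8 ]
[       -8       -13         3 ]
R + S =
[      -22        23       -18 ]
[       27        -5        -3 ]
[        1       -10         5 ]

Matrix addition is elementwise: (R+S)[i][j] = R[i][j] + S[i][j].
  (R+S)[0][0] = (-9) + (-13) = -22
  (R+S)[0][1] = (14) + (9) = 23
  (R+S)[0][2] = (-14) + (-4) = -18
  (R+S)[1][0] = (14) + (13) = 27
  (R+S)[1][1] = (-14) + (9) = -5
  (R+S)[1][2] = (-11) + (8) = -3
  (R+S)[2][0] = (9) + (-8) = 1
  (R+S)[2][1] = (3) + (-13) = -10
  (R+S)[2][2] = (2) + (3) = 5
R + S =
[      -22        23       -18 ]
[       27        -5        -3 ]
[        1       -10         5 ]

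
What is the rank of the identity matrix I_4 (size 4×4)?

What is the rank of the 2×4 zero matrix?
rank(I_4) = 4, rank(0) = 0

The identity I_4 has 4 columns that are the standard basis vectors e_1, …, e_4. These are linearly independent, so all 4 columns are pivots and rank(I_4) = 4.
The 2×4 zero matrix has every entry zero, so every row is the zero row and there are no pivots; rank(0) = 0.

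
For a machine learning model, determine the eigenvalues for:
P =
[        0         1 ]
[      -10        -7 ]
λ = -5, -2

Solve det(P - λI) = 0. For a 2×2 matrix the characteristic equation is λ² - (trace)λ + det = 0.
trace(P) = a + d = 0 - 7 = -7.
det(P) = a*d - b*c = (0)*(-7) - (1)*(-10) = 0 + 10 = 10.
Characteristic equation: λ² - (-7)λ + (10) = 0.
Discriminant = (-7)² - 4*(10) = 49 - 40 = 9.
λ = (-7 ± √9) / 2 = (-7 ± 3) / 2 = -5, -2.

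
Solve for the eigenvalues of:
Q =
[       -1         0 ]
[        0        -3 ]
λ = -3, -1

Solve det(Q - λI) = 0. For a 2×2 matrix the characteristic equation is λ² - (trace)λ + det = 0.
trace(Q) = a + d = -1 - 3 = -4.
det(Q) = a*d - b*c = (-1)*(-3) - (0)*(0) = 3 - 0 = 3.
Characteristic equation: λ² - (-4)λ + (3) = 0.
Discriminant = (-4)² - 4*(3) = 16 - 12 = 4.
λ = (-4 ± √4) / 2 = (-4 ± 2) / 2 = -3, -1.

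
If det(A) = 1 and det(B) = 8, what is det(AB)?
8

Use the multiplicative property of determinants: det(AB) = det(A)*det(B).
det(AB) = (1)*(8) = 8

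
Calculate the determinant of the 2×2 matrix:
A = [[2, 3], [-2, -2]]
2

For A = [[a, b], [c, d]], det(A) = a*d - b*c.
det(A) = (2)*(-2) - (3)*(-2) = -4 - -6 = 2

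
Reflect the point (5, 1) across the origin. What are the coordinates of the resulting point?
(-5, -1)

Reflection across origin: (5, 1) → (-5, -1)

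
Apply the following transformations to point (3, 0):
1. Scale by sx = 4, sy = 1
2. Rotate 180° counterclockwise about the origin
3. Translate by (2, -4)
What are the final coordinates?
(-10, -4)

Step 1: Scale → (12, 0)
Step 2: Rotate 180° → (-12, 0)
Step 3: Translate → (-10, -4)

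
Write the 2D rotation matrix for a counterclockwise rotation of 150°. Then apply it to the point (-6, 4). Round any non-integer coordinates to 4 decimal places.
R = [[-√3/2, -1/2], [1/2, -√3/2]]; R·(-6, 4) = (3.1962, -6.4641)

Rotation matrix formula: R(θ) = [[cos θ, -sin θ], [sin θ, cos θ]]
For θ = 150°:
cos(150°) = -√3/2
sin(150°) = 1/2
R = [[-√3/2, -1/2], [1/2, -√3/2]]
Apply to (-6, 4): [-√3/2·-6 + (-1/2)·4, 1/2·-6 + -√3/2·4] = (3.1962, -6.4641)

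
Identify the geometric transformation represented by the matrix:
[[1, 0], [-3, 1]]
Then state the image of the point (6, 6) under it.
vertical shear with factor -3; image of (6, 6) is (6, -12)

The matrix [[1, 0], [k, 1]] sends (x, y) to (x, -3x + y), leaving the x-coordinate fixed: a vertical shear.
The matrix [[1, 0], [-3, 1]] represents: vertical shear with factor -3.
Applying it to (6, 6): [1·6 + 0·6, -3·6 + 1·6] = (6, -12).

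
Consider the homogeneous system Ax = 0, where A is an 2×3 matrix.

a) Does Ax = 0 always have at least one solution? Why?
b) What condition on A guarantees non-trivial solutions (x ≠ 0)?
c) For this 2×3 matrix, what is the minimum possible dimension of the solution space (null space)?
a) Yes, x = 0 is always a solution. b) When A has linearly dependent columns (rank < n). c) Minimum nullity = 1.

a) x = 0 satisfies A·0 = 0, so the zero vector is always a solution.
b) Non-trivial solutions exist iff the columns of A are linearly dependent, equivalently rank(A) < n (the number of columns).
c) By rank-nullity, rank(A) + nullity(A) = n = 3. Since A has only 2 rows, rank(A) ≤ 2, so nullity(A) ≥ 3 - 2 = 1.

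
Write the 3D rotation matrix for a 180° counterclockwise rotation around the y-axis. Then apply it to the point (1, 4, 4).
R = [[-1, 0, 0], [0, 1, 0], [0, 0, -1]]; R·(1, 4, 4) = (-1, 4, -4)

Rotation matrix for 180° around y-axis:
cos(180°) = -1, sin(180°) = 0
R = [[-1, 0, 0], [0, 1, 0], [0, 0, -1]]
Apply to (1, 4, 4): R·[1, 4, 4]ᵀ = (-1, 4, -4)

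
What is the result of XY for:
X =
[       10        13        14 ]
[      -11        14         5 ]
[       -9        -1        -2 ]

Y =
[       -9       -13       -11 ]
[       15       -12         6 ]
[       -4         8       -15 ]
XY =
[       49      -174      -242 ]
[      289        15       130 ]
[       74       113       123 ]

Matrix multiplication: (XY)[i][j] = sum over k of X[i][k] * Y[k][j].
  (XY)[0][0] = (10)*(-9) + (13)*(15) + (14)*(-4) = 49
  (XY)[0][1] = (10)*(-13) + (13)*(-12) + (14)*(8) = -174
  (XY)[0][2] = (10)*(-11) + (13)*(6) + (14)*(-15) = -242
  (XY)[1][0] = (-11)*(-9) + (14)*(15) + (5)*(-4) = 289
  (XY)[1][1] = (-11)*(-13) + (14)*(-12) + (5)*(8) = 15
  (XY)[1][2] = (-11)*(-11) + (14)*(6) + (5)*(-15) = 130
  (XY)[2][0] = (-9)*(-9) + (-1)*(15) + (-2)*(-4) = 74
  (XY)[2][1] = (-9)*(-13) + (-1)*(-12) + (-2)*(8) = 113
  (XY)[2][2] = (-9)*(-11) + (-1)*(6) + (-2)*(-15) = 123
XY =
[       49      -174      -242 ]
[      289        15       130 ]
[       74       113       123 ]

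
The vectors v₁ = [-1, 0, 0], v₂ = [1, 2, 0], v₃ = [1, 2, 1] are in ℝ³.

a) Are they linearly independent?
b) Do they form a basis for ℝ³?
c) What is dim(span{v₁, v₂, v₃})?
Yes independent, yes basis, dim = 3

Stack v₁, v₂, v₃ as rows of a 3×3 matrix.
[[-1, 0, 0]; [1, 2, 0]; [1, 2, 1]] is already lower triangular with nonzero diagonal entries (-1, 2, 1), so its determinant is the product of the diagonal entries, det = (-1)·(2)·(1) = -2 ≠ 0, and the rows are linearly independent.
Three linearly independent vectors in ℝ³ form a basis for ℝ³, so dim(span{v₁,v₂,v₃}) = 3.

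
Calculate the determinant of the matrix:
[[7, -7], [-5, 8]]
21

For a 2×2 matrix [[a, b], [c, d]], det = ad - bc
det = (7)(8) - (-7)(-5) = 56 - 35 = 21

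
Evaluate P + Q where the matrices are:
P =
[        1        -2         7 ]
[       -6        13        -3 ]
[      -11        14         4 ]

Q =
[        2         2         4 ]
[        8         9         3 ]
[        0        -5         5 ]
P + Q =
[        3         0        11 ]
[        2        22         0 ]
[      -11         9         9 ]

Matrix addition is elementwise: (P+Q)[i][j] = P[i][j] + Q[i][j].
  (P+Q)[0][0] = (1) + (2) = 3
  (P+Q)[0][1] = (-2) + (2) = 0
  (P+Q)[0][2] = (7) + (4) = 11
  (P+Q)[1][0] = (-6) + (8) = 2
  (P+Q)[1][1] = (13) + (9) = 22
  (P+Q)[1][2] = (-3) + (3) = 0
  (P+Q)[2][0] = (-11) + (0) = -11
  (P+Q)[2][1] = (14) + (-5) = 9
  (P+Q)[2][2] = (4) + (5) = 9
P + Q =
[        3         0        11 ]
[        2        22         0 ]
[      -11         9         9 ]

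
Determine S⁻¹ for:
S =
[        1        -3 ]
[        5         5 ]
det(S) = 20
S⁻¹ =
[      1/4      3/20 ]
[     -1/4      1/20 ]

For a 2×2 matrix S = [[a, b], [c, d]] with det(S) ≠ 0, S⁻¹ = (1/det(S)) * [[d, -b], [-c, a]].
det(S) = (1)*(5) - (-3)*(5) = 5 + 15 = 20.
S⁻¹ = (1/20) * [[5, 3], [-5, 1]].
Dividing each entry by 20 and reducing:
S⁻¹ =
[      1/4      3/20 ]
[     -1/4      1/20 ]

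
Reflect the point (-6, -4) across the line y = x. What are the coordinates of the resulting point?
(-4, -6)

Reflection across line y = x: (-6, -4) → (-4, -6)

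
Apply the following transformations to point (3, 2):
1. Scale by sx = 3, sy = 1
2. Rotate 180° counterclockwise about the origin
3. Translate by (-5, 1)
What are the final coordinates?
(-14, -1)

Step 1: Scale → (9, 2)
Step 2: Rotate 180° → (-9, -2)
Step 3: Translate → (-14, -1)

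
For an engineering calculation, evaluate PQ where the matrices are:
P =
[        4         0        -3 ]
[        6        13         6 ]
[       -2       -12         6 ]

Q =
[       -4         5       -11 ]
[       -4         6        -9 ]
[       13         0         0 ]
PQ =
[      -55        20       -44 ]
[        2       108      -183 ]
[      134       -82       130 ]

Matrix multiplication: (PQ)[i][j] = sum over k of P[i][k] * Q[k][j].
  (PQ)[0][0] = (4)*(-4) + (0)*(-4) + (-3)*(13) = -55
  (PQ)[0][1] = (4)*(5) + (0)*(6) + (-3)*(0) = 20
  (PQ)[0][2] = (4)*(-11) + (0)*(-9) + (-3)*(0) = -44
  (PQ)[1][0] = (6)*(-4) + (13)*(-4) + (6)*(13) = 2
  (PQ)[1][1] = (6)*(5) + (13)*(6) + (6)*(0) = 108
  (PQ)[1][2] = (6)*(-11) + (13)*(-9) + (6)*(0) = -183
  (PQ)[2][0] = (-2)*(-4) + (-12)*(-4) + (6)*(13) = 134
  (PQ)[2][1] = (-2)*(5) + (-12)*(6) + (6)*(0) = -82
  (PQ)[2][2] = (-2)*(-11) + (-12)*(-9) + (6)*(0) = 130
PQ =
[      -55        20       -44 ]
[        2       108      -183 ]
[      134       -82       130 ]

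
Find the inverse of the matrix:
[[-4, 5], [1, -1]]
[[1, 5], [1, 4]]

For [[a,b],[c,d]], inverse = (1/det)·[[d,-b],[-c,a]]
det = -4·-1 - 5·1 = -1
Inverse = (1/-1)·[[-1, -5], [-1, -4]]
        = [[1, 5], [1, 4]]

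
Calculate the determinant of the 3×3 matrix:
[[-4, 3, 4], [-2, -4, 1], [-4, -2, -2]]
-112

Expansion along first row:
det = -4·det([[-4,1],[-2,-2]]) - 3·det([[-2,1],[-4,-2]]) + 4·det([[-2,-4],[-4,-2]])
    = -4·(-4·-2 - 1·-2) - 3·(-2·-2 - 1·-4) + 4·(-2·-2 - -4·-4)
    = -4·10 - 3·8 + 4·-12
    = -40 + -24 + -48 = -112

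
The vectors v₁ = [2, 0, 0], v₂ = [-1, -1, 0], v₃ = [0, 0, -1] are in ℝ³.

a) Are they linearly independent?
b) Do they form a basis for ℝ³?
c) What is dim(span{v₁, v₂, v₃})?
Yes independent, yes basis, dim = 3

Stack v₁, v₂, v₃ as rows of a 3×3 matrix.
[[2, 0, 0]; [-1, -1, 0]; [0, 0, -1]] is already lower triangular with nonzero diagonal entries (2, -1, -1), so its determinant is the product of the diagonal entries, det = (2)·(-1)·(-1) = 2 ≠ 0, and the rows are linearly independent.
Three linearly independent vectors in ℝ³ form a basis for ℝ³, so dim(span{v₁,v₂,v₃}) = 3.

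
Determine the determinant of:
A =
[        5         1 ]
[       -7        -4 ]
det(A) = -13

For a 2×2 matrix [[a, b], [c, d]], det = a*d - b*c.
det(A) = (5)*(-4) - (1)*(-7) = -20 + 7 = -13.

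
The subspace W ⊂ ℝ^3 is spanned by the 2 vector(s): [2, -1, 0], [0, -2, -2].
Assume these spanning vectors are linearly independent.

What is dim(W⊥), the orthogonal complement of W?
dim(W⊥) = 1

For any subspace W of ℝ^n, dim(W) + dim(W⊥) = n (the whole-space dimension).
Here the given 2 vectors are linearly independent, so dim(W) = 2.
Thus dim(W⊥) = n - dim(W) = 3 - 2 = 1.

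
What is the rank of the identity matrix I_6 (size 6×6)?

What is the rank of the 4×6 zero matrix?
rank(I_6) = 6, rank(0) = 0

The identity I_6 has 6 columns that are the standard basis vectors e_1, …, e_6. These are linearly independent, so all 6 columns are pivots and rank(I_6) = 6.
The 4×6 zero matrix has every entry zero, so every row is the zero row and there are no pivots; rank(0) = 0.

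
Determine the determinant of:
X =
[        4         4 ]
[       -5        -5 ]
det(X) = 0

For a 2×2 matrix [[a, b], [c, d]], det = a*d - b*c.
det(X) = (4)*(-5) - (4)*(-5) = -20 + 20 = 0.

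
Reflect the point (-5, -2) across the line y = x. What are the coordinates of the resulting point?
(-2, -5)

Reflection across line y = x: (-5, -2) → (-2, -5)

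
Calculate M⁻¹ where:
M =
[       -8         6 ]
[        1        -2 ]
det(M) = 10
M⁻¹ =
[     -1/5      -3/5 ]
[    -1/10      -4/5 ]

For a 2×2 matrix M = [[a, b], [c, d]] with det(M) ≠ 0, M⁻¹ = (1/det(M)) * [[d, -b], [-c, a]].
det(M) = (-8)*(-2) - (6)*(1) = 16 - 6 = 10.
M⁻¹ = (1/10) * [[-2, -6], [-1, -8]].
Dividing each entry by 10 and reducing:
M⁻¹ =
[     -1/5      -3/5 ]
[    -1/10      -4/5 ]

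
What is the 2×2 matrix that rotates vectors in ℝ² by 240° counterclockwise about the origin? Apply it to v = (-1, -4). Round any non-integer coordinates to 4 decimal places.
R = [[-1/2, √3/2], [-√3/2, -1/2]]; R·v = (-2.9641, 2.8660)

A counterclockwise rotation by angle θ in ℝ² has matrix R(θ) = [[cos θ, -sin θ], [sin θ, cos θ]].
For θ = 240°: cos θ = -1/2, sin θ = -√3/2.
R(240°) = [[-1/2, √3/2], [-√3/2, -1/2]].
R·v = [-1/2·-1 + (√3/2)·-4, -√3/2·-1 + -1/2·-4] = (-2.9641, 2.8660).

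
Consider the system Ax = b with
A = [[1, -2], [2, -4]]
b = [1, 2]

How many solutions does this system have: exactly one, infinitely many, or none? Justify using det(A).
Infinitely many solutions

det(A) = (1)*(-4) - (-2)*(2) = 0, so A is singular (column 2 is -2 times column 1).
b = [1, 2] = 1 * column 1 of A, so b lies in the column space of A.
A singular matrix whose right-hand side is in its column space gives a 1-parameter family of solutions — infinitely many.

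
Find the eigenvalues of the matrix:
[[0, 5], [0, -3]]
λ = -3 and λ = 0

Characteristic equation: det(A - λI) = 0
λ² - (trace)λ + (det) = 0
λ² - (-3)λ + (0) = 0
λ² + 3λ + 0 = 0
Solving: λ = -3, 0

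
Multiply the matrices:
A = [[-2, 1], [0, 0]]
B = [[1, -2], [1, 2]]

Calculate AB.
[[-1, 6], [0, 0]]

Each entry (i,j) of AB = sum over k of A[i][k]*B[k][j].
(AB)[0][0] = (-2)*(1) + (1)*(1) = -1
(AB)[0][1] = (-2)*(-2) + (1)*(2) = 6
(AB)[1][0] = (0)*(1) + (0)*(1) = 0
(AB)[1][1] = (0)*(-2) + (0)*(2) = 0
AB = [[-1, 6], [0, 0]]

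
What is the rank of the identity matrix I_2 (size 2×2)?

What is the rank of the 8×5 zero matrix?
rank(I_2) = 2, rank(0) = 0

The identity I_2 has 2 columns that are the standard basis vectors e_1, …, e_2. These are linearly independent, so all 2 columns are pivots and rank(I_2) = 2.
The 8×5 zero matrix has every entry zero, so every row is the zero row and there are no pivots; rank(0) = 0.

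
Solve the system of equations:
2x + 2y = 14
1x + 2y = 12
x = 2, y = 5

Use elimination (row reduction):
Equation 1: 2x + 2y = 14.
Equation 2: 1x + 2y = 12.
Multiply Eq1 by 1 and Eq2 by 2: 2x + 2y = 14;  2x + 4y = 24.
Subtract: (2)y = 10, so y = 5.
Back-substitute into Eq1: 2x + 2*(5) = 14, so x = 2.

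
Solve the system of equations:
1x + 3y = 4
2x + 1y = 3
x = 1, y = 1

Use elimination (row reduction):
Equation 1: 1x + 3y = 4.
Equation 2: 2x + 1y = 3.
Multiply Eq1 by 2 and Eq2 by 1: 2x + 6y = 8;  2x + 1y = 3.
Subtract: (-5)y = -5, so y = 1.
Back-substitute into Eq1: 1x + 3*(1) = 4, so x = 1.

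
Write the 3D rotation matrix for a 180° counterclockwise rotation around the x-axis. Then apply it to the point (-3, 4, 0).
R = [[1, 0, 0], [0, -1, 0], [0, 0, -1]]; R·(-3, 4, 0) = (-3, -4, 0)

Rotation matrix for 180° around x-axis:
cos(180°) = -1, sin(180°) = 0
R = [[1, 0, 0], [0, -1, 0], [0, 0, -1]]
Apply to (-3, 4, 0): R·[-3, 4, 0]ᵀ = (-3, -4, 0)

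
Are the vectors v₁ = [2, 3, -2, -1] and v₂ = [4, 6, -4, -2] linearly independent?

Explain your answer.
No, linearly dependent (v₂ = 2·v₁)

Check whether there is a scalar k with v₂ = k·v₁.
Comparing components, k = 2 satisfies 2·[2, 3, -2, -1] = [4, 6, -4, -2].
Since v₂ is a scalar multiple of v₁, the two vectors are linearly dependent.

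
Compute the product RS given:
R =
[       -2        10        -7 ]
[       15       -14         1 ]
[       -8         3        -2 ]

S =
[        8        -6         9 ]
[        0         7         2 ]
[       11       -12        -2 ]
RS =
[      -93       166        16 ]
[      131      -200       105 ]
[      -86        93       -62 ]

Matrix multiplication: (RS)[i][j] = sum over k of R[i][k] * S[k][j].
  (RS)[0][0] = (-2)*(8) + (10)*(0) + (-7)*(11) = -93
  (RS)[0][1] = (-2)*(-6) + (10)*(7) + (-7)*(-12) = 166
  (RS)[0][2] = (-2)*(9) + (10)*(2) + (-7)*(-2) = 16
  (RS)[1][0] = (15)*(8) + (-14)*(0) + (1)*(11) = 131
  (RS)[1][1] = (15)*(-6) + (-14)*(7) + (1)*(-12) = -200
  (RS)[1][2] = (15)*(9) + (-14)*(2) + (1)*(-2) = 105
  (RS)[2][0] = (-8)*(8) + (3)*(0) + (-2)*(11) = -86
  (RS)[2][1] = (-8)*(-6) + (3)*(7) + (-2)*(-12) = 93
  (RS)[2][2] = (-8)*(9) + (3)*(2) + (-2)*(-2) = -62
RS =
[      -93       166        16 ]
[      131      -200       105 ]
[      -86        93       -62 ]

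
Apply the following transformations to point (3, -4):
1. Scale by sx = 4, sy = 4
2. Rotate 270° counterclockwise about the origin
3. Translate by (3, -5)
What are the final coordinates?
(-13, -17)

Step 1: Scale → (12, -16)
Step 2: Rotate 270° → (-16, -12)
Step 3: Translate → (-13, -17)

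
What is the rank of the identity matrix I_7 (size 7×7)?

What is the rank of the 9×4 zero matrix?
rank(I_7) = 7, rank(0) = 0

The identity I_7 has 7 columns that are the standard basis vectors e_1, …, e_7. These are linearly independent, so all 7 columns are pivots and rank(I_7) = 7.
The 9×4 zero matrix has every entry zero, so every row is the zero row and there are no pivots; rank(0) = 0.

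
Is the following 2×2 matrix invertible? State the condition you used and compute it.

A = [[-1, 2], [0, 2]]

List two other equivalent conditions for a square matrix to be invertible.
Yes, invertible; det(A) = -2 ≠ 0. Equivalent conditions: rank(A) = 2; Ax = 0 has only the trivial solution; 0 is not an eigenvalue; the columns of A are linearly independent.

To check invertibility, compute det(A).
The given matrix is triangular, so det(A) equals the product of its diagonal entries = -2 ≠ 0.
Since det(A) ≠ 0, A is invertible.
Equivalent conditions for a square matrix A to be invertible:
- rank(A) = 2 (full rank).
- The homogeneous system Ax = 0 has only the trivial solution x = 0.
- 0 is not an eigenvalue of A.
- The columns (equivalently rows) of A are linearly independent.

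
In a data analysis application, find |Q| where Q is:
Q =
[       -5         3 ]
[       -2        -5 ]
det(Q) = 31

For a 2×2 matrix [[a, b], [c, d]], det = a*d - b*c.
det(Q) = (-5)*(-5) - (3)*(-2) = 25 + 6 = 31.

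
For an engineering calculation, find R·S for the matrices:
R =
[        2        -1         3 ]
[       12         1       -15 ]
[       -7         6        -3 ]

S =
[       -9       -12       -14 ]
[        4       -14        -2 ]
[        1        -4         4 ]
RS =
[      -19       -22       -14 ]
[     -119       -98      -230 ]
[       84        12        74 ]

Matrix multiplication: (RS)[i][j] = sum over k of R[i][k] * S[k][j].
  (RS)[0][0] = (2)*(-9) + (-1)*(4) + (3)*(1) = -19
  (RS)[0][1] = (2)*(-12) + (-1)*(-14) + (3)*(-4) = -22
  (RS)[0][2] = (2)*(-14) + (-1)*(-2) + (3)*(4) = -14
  (RS)[1][0] = (12)*(-9) + (1)*(4) + (-15)*(1) = -119
  (RS)[1][1] = (12)*(-12) + (1)*(-14) + (-15)*(-4) = -98
  (RS)[1][2] = (12)*(-14) + (1)*(-2) + (-15)*(4) = -230
  (RS)[2][0] = (-7)*(-9) + (6)*(4) + (-3)*(1) = 84
  (RS)[2][1] = (-7)*(-12) + (6)*(-14) + (-3)*(-4) = 12
  (RS)[2][2] = (-7)*(-14) + (6)*(-2) + (-3)*(4) = 74
RS =
[      -19       -22       -14 ]
[     -119       -98      -230 ]
[       84        12        74 ]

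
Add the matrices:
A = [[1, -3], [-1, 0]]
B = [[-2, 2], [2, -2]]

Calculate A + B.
[[-1, -1], [1, -2]]

Add corresponding elements:
(1)+(-2)=-1
(-3)+(2)=-1
(-1)+(2)=1
(0)+(-2)=-2
A + B = [[-1, -1], [1, -2]]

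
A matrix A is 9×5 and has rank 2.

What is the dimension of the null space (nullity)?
3

The rank-nullity theorem for an m×n matrix states:
rank(A) + nullity(A) = n (the number of columns).
Here n = 5 and rank(A) = 2, so nullity(A) = 5 - 2 = 3.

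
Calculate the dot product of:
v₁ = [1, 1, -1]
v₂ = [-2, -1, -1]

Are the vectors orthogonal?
-2, No

The dot product is the sum of products of corresponding components.
v₁·v₂ = (1)*(-2) + (1)*(-1) + (-1)*(-1) = -2 - 1 + 1 = -2.
Two vectors are orthogonal iff their dot product is 0; here the dot product is -2, so the vectors are not orthogonal.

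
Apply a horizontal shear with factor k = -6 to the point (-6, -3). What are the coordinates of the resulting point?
(12, -3)

Shear matrix for horizontal shear with factor k = -6:
[[1, -6], [0, 1]]
Result: (-6, -3) → (12, -3)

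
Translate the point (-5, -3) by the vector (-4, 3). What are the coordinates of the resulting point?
(-9, 0)

Translation by (-4, 3):
x' = -5 + -4 = -9
y' = -3 + 3 = 0
Homogeneous matrix: [[1, 0, -4], [0, 1, 3], [0, 0, 1]]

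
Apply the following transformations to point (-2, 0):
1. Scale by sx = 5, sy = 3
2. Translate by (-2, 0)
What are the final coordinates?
(-12, 0)

Step 1: Scale (-2, 0) by (sx, sy) = (5, 3) → (-10, 0)
Step 2: Translate by (-2, 0) → (-12, 0)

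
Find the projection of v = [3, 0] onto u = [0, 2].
[0, 0]

The projection of v onto u is proj_u(v) = ((v·u) / (u·u)) · u.
v·u = (3)*(0) + (0)*(2) = 0.
u·u = (0)*(0) + (2)*(2) = 4.
coefficient = 0 / 4 = 0.
proj_u(v) = 0 · [0, 2] = [0, 0].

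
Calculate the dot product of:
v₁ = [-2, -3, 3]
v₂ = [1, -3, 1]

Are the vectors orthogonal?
10, No

The dot product is the sum of products of corresponding components.
v₁·v₂ = (-2)*(1) + (-3)*(-3) + (3)*(1) = -2 + 9 + 3 = 10.
Two vectors are orthogonal iff their dot product is 0; here the dot product is 10, so the vectors are not orthogonal.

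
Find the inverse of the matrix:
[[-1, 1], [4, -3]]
[[3, 1], [4, 1]]

For [[a,b],[c,d]], inverse = (1/det)·[[d,-b],[-c,a]]
det = -1·-3 - 1·4 = -1
Inverse = (1/-1)·[[-3, -1], [-4, -1]]
        = [[3, 1], [4, 1]]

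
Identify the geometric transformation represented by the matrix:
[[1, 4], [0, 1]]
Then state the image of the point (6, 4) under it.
horizontal shear with factor 4; image of (6, 4) is (22, 4)

The matrix [[1, k], [0, 1]] sends (x, y) to (x + 4y, y), leaving the y-coordinate fixed: a horizontal shear.
The matrix [[1, 4], [0, 1]] represents: horizontal shear with factor 4.
Applying it to (6, 4): [1·6 + 4·4, 0·6 + 1·4] = (22, 4).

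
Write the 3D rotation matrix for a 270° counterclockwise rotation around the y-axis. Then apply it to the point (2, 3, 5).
R = [[0, 0, -1], [0, 1, 0], [1, 0, 0]]; R·(2, 3, 5) = (-5, 3, 2)

Rotation matrix for 270° around y-axis:
cos(270°) = 0, sin(270°) = -1
R = [[0, 0, -1], [0, 1, 0], [1, 0, 0]]
Apply to (2, 3, 5): R·[2, 3, 5]ᵀ = (-5, 3, 2)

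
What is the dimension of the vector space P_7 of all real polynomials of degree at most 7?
Dimension = 8

A polynomial of degree at most 7 can be written as a₀ + a₁x + a₂x² + … + a_7x^7, with 8 free coefficients a₀, …, a_7.
The set {1, x, x², …, x^7} is a basis: it spans P_7 (every such polynomial is a linear combination of these) and is linearly independent (a polynomial is zero iff all its coefficients are zero).
Therefore dim(P_7) = 7 + 1 = 8.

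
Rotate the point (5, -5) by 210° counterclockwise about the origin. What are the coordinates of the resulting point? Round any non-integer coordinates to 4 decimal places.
(-6.8301, 1.8301)

Rotation matrix R(θ) = [[cos θ, -sin θ], [sin θ, cos θ]]; for θ = 210°:
R = [[-√3/2, 1/2], [-1/2, -√3/2]]
Result: R × [5, -5]ᵀ = [-√3/2·5 + (1/2)·-5, -1/2·5 + (-√3/2)·-5]ᵀ = (-6.8301, 1.8301)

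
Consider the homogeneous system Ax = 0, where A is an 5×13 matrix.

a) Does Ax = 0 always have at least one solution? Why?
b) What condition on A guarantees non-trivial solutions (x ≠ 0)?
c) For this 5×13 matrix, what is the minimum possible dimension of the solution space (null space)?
a) Yes, x = 0 is always a solution. b) When A has linearly dependent columns (rank < n). c) Minimum nullity = 8.

a) x = 0 satisfies A·0 = 0, so the zero vector is always a solution.
b) Non-trivial solutions exist iff the columns of A are linearly dependent, equivalently rank(A) < n (the number of columns).
c) By rank-nullity, rank(A) + nullity(A) = n = 13. Since A has only 5 rows, rank(A) ≤ 5, so nullity(A) ≥ 13 - 5 = 8.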